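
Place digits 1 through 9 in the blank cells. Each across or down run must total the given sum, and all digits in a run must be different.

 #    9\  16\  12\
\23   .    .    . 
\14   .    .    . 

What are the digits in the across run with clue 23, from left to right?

6, 9, 8

23 in 3 cells must be {6,8,9}; 16 in 2 cells must be {7,9}.
The 23 across and the 16 down share only 9, so R1C2 = 9.
Given what's placed, R1C3 must be 8 to fit the 23 across and 12 down.
R2C2 = 16 − 9 = 7 completes the 16 down.
R2C3 = 12 − 8 = 4 completes the 12 down.
R1C1 = 23 − 17 = 6 completes the 23 across.
R2C1 = 14 − 11 = 3 completes the 14 across.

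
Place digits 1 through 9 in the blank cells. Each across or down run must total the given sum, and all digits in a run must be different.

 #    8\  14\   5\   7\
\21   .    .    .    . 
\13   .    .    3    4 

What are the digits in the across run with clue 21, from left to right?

7, 9, 2, 3

R1C3 = 5 − 3 = 2 completes the 5 down.
R1C4 = 7 − 4 = 3 completes the 7 down.
Given what's placed, R2C2 must be 5 to fit the 13 across and 14 down.
R1C1 = 7: the only remaining digit allowed by both the 21 across and the 8 down.
R1C2 = 21 − 12 = 9 completes the 21 across.
R2C1 = 13 − 12 = 1 completes the 13 across.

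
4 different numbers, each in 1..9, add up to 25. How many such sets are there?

4 distinct digits from 1–9 sum between 10 and 30.
Enumerating: {1,7,8,9}, {2,6,8,9}, {3,5,8,9}, {3,6,7,9}, {4,5,7,9}, {4,6,7,8}.

6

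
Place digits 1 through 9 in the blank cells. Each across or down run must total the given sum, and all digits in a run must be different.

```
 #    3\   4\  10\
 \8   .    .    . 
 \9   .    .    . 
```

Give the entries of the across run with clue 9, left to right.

2, 1, 6

3 in 2 cells must be {1,2}; 4 in 2 cells must be {1,3}.
Nothing is forced directly, so branch on R1C1, whose candidates are 1 or 2. If R1C1 = 2: that forces R1C2 = 1, after which R1C3 would have to be in {5} for the 8 across but in {1,2,3,4,6,7,8,9} for the 10 down — contradiction. So R1C1 = 1.
Given what's placed, R1C2 must be 3 to fit the 8 across and 4 down.
R1C3 = 8 − 4 = 4 completes the 8 across.
R2C1 = 3 − 1 = 2 completes the 3 down.
R2C2 = 4 − 3 = 1 completes the 4 down.
R2C3 = 9 − 3 = 6 completes the 9 across.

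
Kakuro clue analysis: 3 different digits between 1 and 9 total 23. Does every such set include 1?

No

The only way to make 23 from 3 distinct digits is {6,8,9}, which does not contain 1.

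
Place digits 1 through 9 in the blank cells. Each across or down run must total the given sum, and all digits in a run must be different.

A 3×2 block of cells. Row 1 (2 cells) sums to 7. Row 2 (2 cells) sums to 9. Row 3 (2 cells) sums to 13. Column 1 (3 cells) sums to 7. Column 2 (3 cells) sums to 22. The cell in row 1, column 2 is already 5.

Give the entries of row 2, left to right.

1 8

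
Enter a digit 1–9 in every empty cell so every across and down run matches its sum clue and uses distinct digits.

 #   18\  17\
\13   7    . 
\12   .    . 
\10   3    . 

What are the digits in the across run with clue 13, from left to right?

7 6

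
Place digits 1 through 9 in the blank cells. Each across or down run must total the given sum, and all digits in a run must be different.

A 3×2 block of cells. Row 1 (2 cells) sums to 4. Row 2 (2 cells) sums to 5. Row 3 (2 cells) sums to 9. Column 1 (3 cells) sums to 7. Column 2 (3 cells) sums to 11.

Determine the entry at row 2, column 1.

4 in 2 cells must be {1,3}; 7 in 3 cells must be {1,2,4}.
The 4 across and the 7 down share only 1, so (1,1) = 1.
(1,2) = 4 − 1 = 3 completes the 4 across.
Nothing is forced directly, so branch on (2,1), whose candidates are 2 or 4. If (2,1) = 2: then (2,2) would have to be in {3} for the 5 across but in {1,2,6,7} for the 11 down — contradiction. So (2,1) = 4.
(2,2) = 5 − 4 = 1 completes the 5 across.
(3,1) = 7 − 5 = 2 completes the 7 down.
(3,2) = 9 − 2 = 7 completes the 9 across.

4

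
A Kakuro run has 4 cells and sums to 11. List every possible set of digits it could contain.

4 distinct digits from 1–9 sum between 10 and 30.
Only one set works: {1,2,3,5}.

{1,2,3,5}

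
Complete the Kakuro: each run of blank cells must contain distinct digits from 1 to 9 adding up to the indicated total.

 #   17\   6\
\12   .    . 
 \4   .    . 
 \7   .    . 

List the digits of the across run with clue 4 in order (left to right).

4 in 2 cells must be {1,3}; 6 in 3 cells must be {1,2,3}.
The 12 across and the 6 down share only 3, so R1C2 = 3.
Given what's placed, R2C2 must be 1 to fit the 4 across and 6 down.
R3C2 = 6 − 4 = 2 completes the 6 down.
R1C1 = 12 − 3 = 9 completes the 12 across.
R2C1 = 4 − 1 = 3 completes the 4 across.
R3C1 = 7 − 2 = 5 completes the 7 across.

3 1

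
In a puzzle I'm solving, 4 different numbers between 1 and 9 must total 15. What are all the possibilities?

{1,2,3,9}; {1,2,4,8}; {1,2,5,7}; {1,3,4,7}; {1,3,5,6}; {2,3,4,6}

4 distinct digits from 1–9 sum between 10 and 30.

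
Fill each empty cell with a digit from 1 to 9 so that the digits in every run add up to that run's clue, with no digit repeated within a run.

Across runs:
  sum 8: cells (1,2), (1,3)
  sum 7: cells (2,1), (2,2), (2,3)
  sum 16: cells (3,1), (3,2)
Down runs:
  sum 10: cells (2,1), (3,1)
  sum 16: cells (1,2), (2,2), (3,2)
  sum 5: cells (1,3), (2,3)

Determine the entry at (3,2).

7 in 3 cells must be {1,2,4}; 16 in 2 cells must be {7,9}.
Nothing is forced directly, so branch on (3,1), whose candidates are 7 or 9. If (3,1) = 7: then (2,1) would have to be in {1,2,4} for the 7 across but in {3} for the 10 down — contradiction. So (3,1) = 9.
(2,1) = 10 − 9 = 1 completes the 10 down.
(3,2) = 16 − 9 = 7 completes the 16 across.
(2,2) = 4: the only remaining digit allowed by both the 7 across and the 16 down.
(2,3) = 7 − 5 = 2 completes the 7 across.
(1,2) = 16 − 11 = 5 completes the 16 down.
(1,3) = 8 − 5 = 3 completes the 8 across.

7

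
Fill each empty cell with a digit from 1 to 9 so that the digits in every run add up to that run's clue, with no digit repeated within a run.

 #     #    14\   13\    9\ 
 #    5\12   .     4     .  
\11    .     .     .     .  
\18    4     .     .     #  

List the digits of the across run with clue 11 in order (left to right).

1 5 3 2

11 in 4 cells must be {1,2,3,5}.
R2C1 = 5 − 4 = 1 completes the 5 down.
No cell is forced outright now. R2C3 can only be 2 or 3 (the digits allowed by both its 11 across and its 13 down). If R2C3 = 2: then R3C3 would have to be in {5,6,8,9} for the 18 across but in {7} for the 13 down — contradiction. So R2C3 = 3.
R3C3 = 13 − 7 = 6 completes the 13 down.
R3C2 = 18 − 10 = 8 completes the 18 across.
Nothing is forced directly, so branch on R2C2, whose candidates are 2 or 5. If R2C2 = 2: then R1C2 would have to be in {1,2,3,5,6,7} for the 12 across but in {4} for the 14 down — contradiction. So R2C2 = 5.
R1C2 = 14 − 13 = 1 completes the 14 down.
R1C4 = 12 − 5 = 7 completes the 12 across.
R2C4 = 11 − 9 = 2 completes the 11 across.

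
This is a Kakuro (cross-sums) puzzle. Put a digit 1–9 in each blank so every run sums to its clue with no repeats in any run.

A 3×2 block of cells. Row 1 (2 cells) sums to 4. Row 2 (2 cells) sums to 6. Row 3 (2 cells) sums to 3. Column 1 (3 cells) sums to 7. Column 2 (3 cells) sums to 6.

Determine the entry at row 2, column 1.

4 in 2 cells must be {1,3}; 3 in 2 cells must be {1,2}; 7 in 3 cells must be {1,2,4}.
The 4 across and the 7 down share only 1, so (1,1) = 1.
(1,2) = 4 − 1 = 3 completes the 4 across.
Given what's placed, (3,1) must be 2 to fit the 3 across and 7 down.
(3,2) = 3 − 2 = 1 completes the 3 across.
(2,1) = 7 − 3 = 4 completes the 7 down.
(2,2) = 6 − 4 = 2 completes the 6 across.

4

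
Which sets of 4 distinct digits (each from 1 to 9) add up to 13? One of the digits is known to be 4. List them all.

{1,2,4,6}; {1,3,4,5}

4 distinct digits from 1–9 sum between 10 and 30.
Keeping only sets containing 4.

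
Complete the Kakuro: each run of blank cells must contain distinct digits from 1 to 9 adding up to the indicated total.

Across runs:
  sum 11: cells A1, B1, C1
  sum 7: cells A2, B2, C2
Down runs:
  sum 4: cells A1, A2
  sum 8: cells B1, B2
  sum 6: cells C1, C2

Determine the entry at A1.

7 in 3 cells must be {1,2,4}; 4 in 2 cells must be {1,3}.
The 7 across and the 4 down share only 1, so A2 = 1.
Given what's placed, B2 must be 2 to fit the 7 across and 8 down.
C2 = 7 − 3 = 4 completes the 7 across.
A1 = 4 − 1 = 3 completes the 4 down.
B1 = 8 − 2 = 6 completes the 8 down.
C1 = 11 − 9 = 2 completes the 11 across.

3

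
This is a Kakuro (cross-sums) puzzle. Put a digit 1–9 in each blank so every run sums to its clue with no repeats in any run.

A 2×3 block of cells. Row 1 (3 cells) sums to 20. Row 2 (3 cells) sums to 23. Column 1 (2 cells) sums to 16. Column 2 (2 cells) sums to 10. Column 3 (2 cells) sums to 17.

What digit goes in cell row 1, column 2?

23 in 3 cells must be {6,8,9}; 16 in 2 cells must be {7,9}; 17 in 2 cells must be {8,9}.
The 23 across and the 16 down share only 9, so (2,1) = 9.
Given what's placed, (2,3) must be 8 to fit the 23 across and 17 down.
(1,1) = 16 − 9 = 7 completes the 16 down.
(1,3) = 17 − 8 = 9 completes the 17 down.
(2,2) = 23 − 17 = 6 completes the 23 across.
(1,2) = 20 − 16 = 4 completes the 20 across.

4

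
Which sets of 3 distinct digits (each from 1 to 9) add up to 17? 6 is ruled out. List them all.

3 distinct digits from 1–9 sum between 6 and 24.
Dropping sets that contain 6.

{1,7,9}; {2,7,8}; {3,5,9}; {4,5,8}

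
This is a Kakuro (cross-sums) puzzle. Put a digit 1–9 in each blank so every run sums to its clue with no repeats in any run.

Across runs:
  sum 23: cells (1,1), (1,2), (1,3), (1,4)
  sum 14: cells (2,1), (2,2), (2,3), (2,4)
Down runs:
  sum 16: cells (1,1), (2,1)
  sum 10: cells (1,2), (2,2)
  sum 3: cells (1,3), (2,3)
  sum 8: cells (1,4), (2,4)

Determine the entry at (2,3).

16 in 2 cells must be {7,9}; 3 in 2 cells must be {1,2}.
Only 7 fits (2,1) under both its across sum 14 and down sum 16.
(1,1) = 16 − 7 = 9 completes the 16 down.
Nothing is forced directly, so branch on (1,3), whose candidates are 1 or 2. If (1,3) = 2: that forces (2,3) = 1, (2,4) = 2, after which (1,4) would have to be in {4,5,7,8} for the 23 across but in {6} for the 8 down — contradiction. So (1,3) = 1.
(2,3) = 3 − 1 = 2 completes the 3 down.

2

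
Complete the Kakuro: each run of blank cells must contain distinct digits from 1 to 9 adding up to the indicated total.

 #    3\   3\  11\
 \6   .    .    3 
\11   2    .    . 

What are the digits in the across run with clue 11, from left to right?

6 in 3 cells must be {1,2,3}; 3 in 2 cells must be {1,2}.
R1C1 = 3 − 2 = 1 completes the 3 down.
R1C2 = 6 − 4 = 2 completes the 6 across.
R2C2 = 3 − 2 = 1 completes the 3 down.
R2C3 = 11 − 3 = 8 completes the 11 across.

2 1 8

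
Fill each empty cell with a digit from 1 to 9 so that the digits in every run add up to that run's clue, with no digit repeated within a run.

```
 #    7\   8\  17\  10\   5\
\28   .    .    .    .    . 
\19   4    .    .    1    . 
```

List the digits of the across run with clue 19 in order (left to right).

4 2 9 1 3

17 in 2 cells must be {8,9}.
R1C1 = 7 − 4 = 3 completes the 7 down.
R1C4 = 10 − 1 = 9 completes the 10 down.
Given what's placed, R2C3 must be 9 to fit the 19 across and 17 down.
R1C3 = 17 − 9 = 8 completes the 17 down.
No cell is forced outright now. R2C2 can only be 2 or 3 (the digits allowed by both its 19 across and its 8 down). If R2C2 = 3: then R1C2 would have to be in {1,2,6,7} for the 28 across but in {5} for the 8 down — contradiction. So R2C2 = 2.
R1C2 = 8 − 2 = 6 completes the 8 down.
R1C5 = 28 − 26 = 2 completes the 28 across.
R2C5 = 19 − 16 = 3 completes the 19 across.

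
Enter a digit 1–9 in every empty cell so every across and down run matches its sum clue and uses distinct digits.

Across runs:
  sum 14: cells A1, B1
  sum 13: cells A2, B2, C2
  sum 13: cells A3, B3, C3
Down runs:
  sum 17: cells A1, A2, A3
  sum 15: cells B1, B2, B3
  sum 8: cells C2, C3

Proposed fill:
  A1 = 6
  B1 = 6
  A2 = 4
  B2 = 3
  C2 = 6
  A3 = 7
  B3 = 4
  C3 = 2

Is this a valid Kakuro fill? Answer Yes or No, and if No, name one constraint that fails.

No — the across run A1–B1 sums to 12, not 14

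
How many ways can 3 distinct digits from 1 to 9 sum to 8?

3 distinct digits from 1–9 sum between 6 and 24.
Enumerating: {1,2,5}, {1,3,4}.

2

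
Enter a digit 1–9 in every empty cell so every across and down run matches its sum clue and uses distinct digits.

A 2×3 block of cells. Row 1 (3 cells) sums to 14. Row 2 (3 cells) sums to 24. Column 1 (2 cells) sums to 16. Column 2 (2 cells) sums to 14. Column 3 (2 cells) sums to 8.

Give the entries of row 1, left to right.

24 in 3 cells must be {7,8,9}; 16 in 2 cells must be {7,9}.
The 24 across and the 8 down share only 7, so (2,3) = 7.
(1,3) = 8 − 7 = 1 completes the 8 down.
Given what's placed, (2,1) must be 9 to fit the 24 across and 16 down.
(2,2) = 24 − 16 = 8 completes the 24 across.
(1,1) = 16 − 9 = 7 completes the 16 down.
(1,2) = 14 − 8 = 6 completes the 14 across.

7, 6, 1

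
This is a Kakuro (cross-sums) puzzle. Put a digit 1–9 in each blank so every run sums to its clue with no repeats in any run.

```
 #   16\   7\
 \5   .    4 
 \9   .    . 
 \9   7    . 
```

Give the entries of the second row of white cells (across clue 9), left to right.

8, 1

7 in 3 cells must be {1,2,4}.
R1C1 = 5 − 4 = 1 completes the 5 across.
R2C1 = 16 − 8 = 8 completes the 16 down.
R2C2 = 9 − 8 = 1 completes the 9 across.
R3C2 = 9 − 7 = 2 completes the 9 across.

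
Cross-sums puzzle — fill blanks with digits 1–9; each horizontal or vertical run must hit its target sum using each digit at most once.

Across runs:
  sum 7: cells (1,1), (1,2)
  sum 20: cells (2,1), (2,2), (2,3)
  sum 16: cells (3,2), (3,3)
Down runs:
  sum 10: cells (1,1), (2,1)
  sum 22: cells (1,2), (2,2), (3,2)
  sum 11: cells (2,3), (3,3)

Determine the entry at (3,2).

9

16 in 2 cells must be {7,9}.
Nothing is forced directly, so branch on (3,3), whose candidates are 7 or 9. If (3,3) = 9: then (2,3) would have to be in {3,4,5,6,7,8,9} for the 20 across but in {2} for the 11 down — contradiction. So (3,3) = 7.
(2,3) = 11 − 7 = 4 completes the 11 down.
(3,2) = 16 − 7 = 9 completes the 16 across.
(2,2) = 7: the only remaining digit allowed by both the 20 across and the 22 down.
(1,2) = 22 − 16 = 6 completes the 22 down.
(2,1) = 20 − 11 = 9 completes the 20 across.
(1,1) = 7 − 6 = 1 completes the 7 across.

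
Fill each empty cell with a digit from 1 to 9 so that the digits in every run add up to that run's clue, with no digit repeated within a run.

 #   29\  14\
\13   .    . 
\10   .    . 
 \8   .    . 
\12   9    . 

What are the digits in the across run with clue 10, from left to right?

29 in 4 cells must be {5,7,8,9}.
R4C2 = 12 − 9 = 3 completes the 12 across.
No cell is forced outright now. R2C1 can only be 7 or 8 (the digits allowed by both its 10 across and its 29 down). If R2C1 = 7: then R2C2 would have to be in {3} for the 10 across but in {1,2,4,5,6,8} for the 14 down — contradiction. So R2C1 = 8.
R2C2 = 10 − 8 = 2 completes the 10 across.
Nothing is forced directly, so branch on R1C1, whose candidates are 5 or 7. If R1C1 = 7: then R1C2 would have to be in {6} for the 13 across but in {1,4,5,8} for the 14 down — contradiction. So R1C1 = 5.
R1C2 = 13 − 5 = 8 completes the 13 across.
R3C1 = 29 − 22 = 7 completes the 29 down.
R3C2 = 8 − 7 = 1 completes the 8 across.

8, 2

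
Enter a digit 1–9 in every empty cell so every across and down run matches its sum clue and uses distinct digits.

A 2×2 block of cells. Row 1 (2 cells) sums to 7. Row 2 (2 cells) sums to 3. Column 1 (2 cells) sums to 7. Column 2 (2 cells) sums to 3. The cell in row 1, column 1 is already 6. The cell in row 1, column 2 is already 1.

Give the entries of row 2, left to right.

3 in 2 cells must be {1,2}.
(2,1) = 7 − 6 = 1 completes the 7 down.
(2,2) = 3 − 1 = 2 completes the 3 across.

1 2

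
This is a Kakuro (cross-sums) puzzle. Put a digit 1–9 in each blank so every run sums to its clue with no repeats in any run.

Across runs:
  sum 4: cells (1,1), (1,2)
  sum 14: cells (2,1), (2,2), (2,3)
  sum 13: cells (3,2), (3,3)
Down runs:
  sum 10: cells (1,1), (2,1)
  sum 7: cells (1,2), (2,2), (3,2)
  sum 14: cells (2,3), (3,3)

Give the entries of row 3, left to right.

4 9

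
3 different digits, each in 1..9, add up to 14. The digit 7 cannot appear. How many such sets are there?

3 distinct digits from 1–9 sum between 6 and 24.
Dropping sets that contain 7.
Enumerating: {1,4,9}, {1,5,8}, {2,3,9}, {2,4,8}, {3,5,6}.

5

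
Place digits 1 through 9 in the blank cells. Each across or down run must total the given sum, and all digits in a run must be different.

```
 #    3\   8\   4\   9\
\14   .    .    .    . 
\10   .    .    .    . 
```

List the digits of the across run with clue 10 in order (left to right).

1 2 3 4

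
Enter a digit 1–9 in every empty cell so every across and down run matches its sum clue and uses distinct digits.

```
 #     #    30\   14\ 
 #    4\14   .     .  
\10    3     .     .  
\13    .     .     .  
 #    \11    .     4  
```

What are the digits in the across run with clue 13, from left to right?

4 in 2 cells must be {1,3}; 30 in 4 cells must be {6,7,8,9}.
Given what's placed, R2C2 must be 6 to fit the 10 across and 30 down.
R2C3 = 10 − 9 = 1 completes the 10 across.
R3C1 = 4 − 3 = 1 completes the 4 down.
R4C2 = 11 − 4 = 7 completes the 11 across.
Given what's placed, R1C3 must be 6 to fit the 14 across and 14 down.
R3C3 = 14 − 11 = 3 completes the 14 down.
R1C2 = 14 − 6 = 8 completes the 14 across.
R3C2 = 13 − 4 = 9 completes the 13 across.

1 9 3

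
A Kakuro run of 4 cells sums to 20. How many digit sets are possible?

4 distinct digits from 1–9 sum between 10 and 30.

12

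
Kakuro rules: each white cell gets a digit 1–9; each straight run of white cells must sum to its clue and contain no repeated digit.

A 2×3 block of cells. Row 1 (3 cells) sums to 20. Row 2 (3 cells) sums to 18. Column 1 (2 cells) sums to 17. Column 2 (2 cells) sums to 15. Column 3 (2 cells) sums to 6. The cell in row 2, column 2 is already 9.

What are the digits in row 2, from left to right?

17 in 2 cells must be {8,9}.
(1,2) = 15 − 9 = 6 completes the 15 down.
(1,3) = 5: the only remaining digit allowed by both the 20 across and the 6 down.
Given what's placed, (2,1) must be 8 to fit the 18 across and 17 down.
(2,3) = 18 − 17 = 1 completes the 18 across.
(1,1) = 20 − 11 = 9 completes the 20 across.

8 9 1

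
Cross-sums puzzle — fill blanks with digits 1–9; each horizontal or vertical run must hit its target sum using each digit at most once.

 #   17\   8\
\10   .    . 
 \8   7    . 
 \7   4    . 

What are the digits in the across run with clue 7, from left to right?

4 3

R1C1 = 17 − 11 = 6 completes the 17 down.
R1C2 = 10 − 6 = 4 completes the 10 across.
R2C2 = 8 − 7 = 1 completes the 8 across.
R3C2 = 7 − 4 = 3 completes the 7 across.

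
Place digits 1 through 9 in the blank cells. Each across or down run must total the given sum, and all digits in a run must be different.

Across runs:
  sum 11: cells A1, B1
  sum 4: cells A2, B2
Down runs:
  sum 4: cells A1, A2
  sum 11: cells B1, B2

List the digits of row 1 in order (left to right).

3 8

4 in 2 cells must be {1,3}.
The 11 across and the 4 down share only 3, so A1 = 3.
B1 = 11 − 3 = 8 completes the 11 across.
A2 = 4 − 3 = 1 completes the 4 down.
B2 = 4 − 1 = 3 completes the 4 across.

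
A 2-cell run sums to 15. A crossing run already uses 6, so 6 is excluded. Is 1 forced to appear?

No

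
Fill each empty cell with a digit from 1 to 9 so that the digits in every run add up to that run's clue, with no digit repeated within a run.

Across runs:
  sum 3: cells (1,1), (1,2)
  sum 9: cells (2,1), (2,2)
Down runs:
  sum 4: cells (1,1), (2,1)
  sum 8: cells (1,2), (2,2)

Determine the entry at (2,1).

3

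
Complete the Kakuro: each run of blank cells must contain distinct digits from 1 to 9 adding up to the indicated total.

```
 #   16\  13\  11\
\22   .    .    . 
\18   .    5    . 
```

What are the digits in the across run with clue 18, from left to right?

7 5 6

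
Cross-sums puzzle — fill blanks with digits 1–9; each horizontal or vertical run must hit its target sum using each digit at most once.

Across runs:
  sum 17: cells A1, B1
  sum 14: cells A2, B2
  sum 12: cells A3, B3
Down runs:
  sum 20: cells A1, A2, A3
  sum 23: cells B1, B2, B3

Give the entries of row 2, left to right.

8, 6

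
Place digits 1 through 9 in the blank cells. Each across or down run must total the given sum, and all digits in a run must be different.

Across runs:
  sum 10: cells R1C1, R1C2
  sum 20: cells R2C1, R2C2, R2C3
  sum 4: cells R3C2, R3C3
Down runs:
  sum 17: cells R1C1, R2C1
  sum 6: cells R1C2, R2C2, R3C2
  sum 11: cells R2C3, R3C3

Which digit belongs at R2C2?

4 in 2 cells must be {1,3}; 17 in 2 cells must be {8,9}; 6 in 3 cells must be {1,2,3}.
The 20 across and the 6 down share only 3, so R2C2 = 3.
R3C2 = 1: the only remaining digit allowed by both the 4 across and the 6 down.
R3C3 = 4 − 1 = 3 completes the 4 across.
R1C2 = 6 − 4 = 2 completes the 6 down.
R2C3 = 11 − 3 = 8 completes the 11 down.
R1C1 = 10 − 2 = 8 completes the 10 across.
R2C1 = 20 − 11 = 9 completes the 20 across.

3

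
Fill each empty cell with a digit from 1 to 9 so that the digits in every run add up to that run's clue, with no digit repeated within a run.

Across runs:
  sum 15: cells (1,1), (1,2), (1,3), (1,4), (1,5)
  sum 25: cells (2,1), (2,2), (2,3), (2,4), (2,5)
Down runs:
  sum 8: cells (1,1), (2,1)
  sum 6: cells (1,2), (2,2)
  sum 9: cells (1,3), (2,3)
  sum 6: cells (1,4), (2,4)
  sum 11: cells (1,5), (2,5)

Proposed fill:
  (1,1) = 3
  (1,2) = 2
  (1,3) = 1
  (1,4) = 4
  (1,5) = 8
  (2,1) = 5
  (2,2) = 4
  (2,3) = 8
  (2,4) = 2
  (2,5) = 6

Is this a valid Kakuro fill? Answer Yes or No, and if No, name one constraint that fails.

No — the down run (1,5)–(2,5) sums to 14, not 11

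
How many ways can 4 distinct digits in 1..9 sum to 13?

3

4 distinct digits from 1–9 sum between 10 and 30.
Enumerating: {1,2,3,7}, {1,2,4,6}, {1,3,4,5}.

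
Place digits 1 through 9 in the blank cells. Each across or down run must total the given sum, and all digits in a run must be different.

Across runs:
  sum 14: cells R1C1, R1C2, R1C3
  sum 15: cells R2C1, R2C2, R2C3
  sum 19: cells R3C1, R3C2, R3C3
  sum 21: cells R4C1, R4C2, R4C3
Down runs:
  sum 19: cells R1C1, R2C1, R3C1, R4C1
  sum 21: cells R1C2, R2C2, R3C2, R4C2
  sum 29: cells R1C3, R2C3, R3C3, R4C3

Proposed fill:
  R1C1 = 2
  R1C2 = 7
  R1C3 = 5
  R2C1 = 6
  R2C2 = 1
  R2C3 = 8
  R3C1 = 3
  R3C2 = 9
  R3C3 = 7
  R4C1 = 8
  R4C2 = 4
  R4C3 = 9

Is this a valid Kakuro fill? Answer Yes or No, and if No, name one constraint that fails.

Across: 2+7+5=14; 6+1+8=15; 3+9+7=19; 8+4+9=21. Down: 2+6+3+8=19; 7+1+9+4=21; 5+8+7+9=29. No digit repeats within any run.

Yes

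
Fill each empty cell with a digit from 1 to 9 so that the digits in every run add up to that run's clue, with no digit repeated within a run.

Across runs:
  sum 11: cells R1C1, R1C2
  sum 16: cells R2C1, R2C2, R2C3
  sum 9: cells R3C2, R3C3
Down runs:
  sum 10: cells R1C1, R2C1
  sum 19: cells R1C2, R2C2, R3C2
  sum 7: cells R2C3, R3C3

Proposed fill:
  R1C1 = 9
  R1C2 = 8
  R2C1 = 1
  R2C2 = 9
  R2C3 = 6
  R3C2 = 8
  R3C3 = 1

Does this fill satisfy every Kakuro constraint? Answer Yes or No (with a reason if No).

No — the across run R1C1–R1C2 sums to 17, not 11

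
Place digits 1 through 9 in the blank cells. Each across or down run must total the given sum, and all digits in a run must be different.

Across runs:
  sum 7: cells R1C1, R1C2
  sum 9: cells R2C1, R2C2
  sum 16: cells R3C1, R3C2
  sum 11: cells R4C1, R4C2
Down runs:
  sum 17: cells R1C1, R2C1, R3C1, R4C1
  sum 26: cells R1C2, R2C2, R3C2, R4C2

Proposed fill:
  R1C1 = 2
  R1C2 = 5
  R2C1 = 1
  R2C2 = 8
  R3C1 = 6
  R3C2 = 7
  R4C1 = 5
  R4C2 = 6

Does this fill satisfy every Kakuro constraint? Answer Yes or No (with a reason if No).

No — the across run R3C1–R3C2 sums to 13, not 16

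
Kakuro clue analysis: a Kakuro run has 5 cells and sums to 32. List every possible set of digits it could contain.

{2,6,7,8,9}; {3,5,7,8,9}; {4,5,6,8,9}

5 distinct digits from 1–9 sum between 15 and 35.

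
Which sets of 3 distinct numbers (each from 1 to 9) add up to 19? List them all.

{2,8,9}; {3,7,9}; {4,6,9}; {4,7,8}; {5,6,8}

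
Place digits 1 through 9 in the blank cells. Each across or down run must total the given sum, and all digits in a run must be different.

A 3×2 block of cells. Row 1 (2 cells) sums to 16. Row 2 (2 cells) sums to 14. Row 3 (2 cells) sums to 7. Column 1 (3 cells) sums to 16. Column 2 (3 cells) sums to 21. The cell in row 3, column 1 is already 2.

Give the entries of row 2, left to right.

5 9

16 in 2 cells must be {7,9}.
Given what's placed, (1,1) must be 9 to fit the 16 across and 16 down.
(1,2) = 16 − 9 = 7 completes the 16 across.
(2,1) = 16 − 11 = 5 completes the 16 down.
(2,2) = 14 − 5 = 9 completes the 14 across.
(3,2) = 7 − 2 = 5 completes the 7 across.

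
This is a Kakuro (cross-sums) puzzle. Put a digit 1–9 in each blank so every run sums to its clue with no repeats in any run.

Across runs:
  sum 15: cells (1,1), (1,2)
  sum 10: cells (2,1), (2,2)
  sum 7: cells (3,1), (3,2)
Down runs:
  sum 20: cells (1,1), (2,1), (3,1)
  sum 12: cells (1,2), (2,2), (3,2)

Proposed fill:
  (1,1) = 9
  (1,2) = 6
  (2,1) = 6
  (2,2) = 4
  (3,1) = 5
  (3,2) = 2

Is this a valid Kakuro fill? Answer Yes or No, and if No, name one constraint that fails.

Across: 9+6=15; 6+4=10; 5+2=7. Down: 9+6+5=20; 6+4+2=12. No digit repeats within any run.

Yes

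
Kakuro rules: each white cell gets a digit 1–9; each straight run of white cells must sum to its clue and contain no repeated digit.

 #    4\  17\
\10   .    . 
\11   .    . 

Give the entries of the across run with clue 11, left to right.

4 in 2 cells must be {1,3}; 17 in 2 cells must be {8,9}.
The 11 across and the 4 down share only 3, so R2C1 = 3.
R2C2 = 11 − 3 = 8 completes the 11 across.
R1C1 = 4 − 3 = 1 completes the 4 down.
R1C2 = 10 − 1 = 9 completes the 10 across.

3, 8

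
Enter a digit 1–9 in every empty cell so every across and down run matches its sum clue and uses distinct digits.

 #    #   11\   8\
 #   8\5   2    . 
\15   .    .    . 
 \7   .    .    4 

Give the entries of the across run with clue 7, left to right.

7 in 3 cells must be {1,2,4}.
R1C3 = 5 − 2 = 3 completes the 5 across.
R2C3 = 8 − 7 = 1 completes the 8 down.
R3C2 = 1: the only remaining digit allowed by both the 7 across and the 11 down.
R2C2 = 11 − 3 = 8 completes the 11 down.
R3C1 = 7 − 5 = 2 completes the 7 across.
R2C1 = 15 − 9 = 6 completes the 15 across.

2, 1, 4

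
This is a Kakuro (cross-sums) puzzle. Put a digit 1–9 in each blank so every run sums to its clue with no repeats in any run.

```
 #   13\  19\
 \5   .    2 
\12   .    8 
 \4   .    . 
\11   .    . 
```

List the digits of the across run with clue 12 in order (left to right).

4 8

4 in 2 cells must be {1,3}.
R1C1 = 5 − 2 = 3 completes the 5 across.
R2C1 = 12 − 8 = 4 completes the 12 across.
R3C1 = 1: the only remaining digit allowed by both the 4 across and the 13 down.
R3C2 = 4 − 1 = 3 completes the 4 across.
R4C1 = 13 − 8 = 5 completes the 13 down.
R4C2 = 11 − 5 = 6 completes the 11 across.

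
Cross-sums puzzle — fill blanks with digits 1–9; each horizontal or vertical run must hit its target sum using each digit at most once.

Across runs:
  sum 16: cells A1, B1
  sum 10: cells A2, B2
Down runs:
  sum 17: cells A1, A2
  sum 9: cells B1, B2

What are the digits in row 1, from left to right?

16 in 2 cells must be {7,9}; 17 in 2 cells must be {8,9}.
The 16 across and the 17 down share only 9, so A1 = 9.
B1 = 16 − 9 = 7 completes the 16 across.
A2 = 17 − 9 = 8 completes the 17 down.
B2 = 10 − 8 = 2 completes the 10 across.

9, 7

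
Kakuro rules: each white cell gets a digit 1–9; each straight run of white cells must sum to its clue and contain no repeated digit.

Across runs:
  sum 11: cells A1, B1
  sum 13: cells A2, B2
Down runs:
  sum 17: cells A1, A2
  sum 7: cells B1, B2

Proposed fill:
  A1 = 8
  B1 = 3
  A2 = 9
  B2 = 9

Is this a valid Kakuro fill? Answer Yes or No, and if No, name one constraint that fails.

No — the across run A2–B2 sums to 18, not 13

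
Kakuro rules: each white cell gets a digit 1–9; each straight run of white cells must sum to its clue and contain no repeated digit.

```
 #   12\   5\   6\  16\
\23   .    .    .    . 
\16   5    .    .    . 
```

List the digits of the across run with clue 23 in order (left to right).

7, 2, 5, 9

16 in 2 cells must be {7,9}.
R1C1 = 12 − 5 = 7 completes the 12 down.
R1C4 = 9: the only remaining digit allowed by both the 23 across and the 16 down.
R2C4 = 16 − 9 = 7 completes the 16 down.
R2C3 = 1: the only remaining digit allowed by both the 16 across and the 6 down.
R1C3 = 6 − 1 = 5 completes the 6 down.
R2C2 = 16 − 13 = 3 completes the 16 across.
R1C2 = 23 − 21 = 2 completes the 23 across.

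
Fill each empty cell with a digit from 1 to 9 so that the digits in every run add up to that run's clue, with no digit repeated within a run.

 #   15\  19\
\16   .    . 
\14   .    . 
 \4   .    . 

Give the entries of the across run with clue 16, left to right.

9, 7

16 in 2 cells must be {7,9}; 4 in 2 cells must be {1,3}.
The 4 across and the 19 down share only 3, so R3C2 = 3.
Given what's placed, R2C2 must be 9 to fit the 14 across and 19 down.
R3C1 = 4 − 3 = 1 completes the 4 across.
R1C1 = 9: the only remaining digit allowed by both the 16 across and the 15 down.
R1C2 = 16 − 9 = 7 completes the 16 across.
R2C1 = 14 − 9 = 5 completes the 14 across.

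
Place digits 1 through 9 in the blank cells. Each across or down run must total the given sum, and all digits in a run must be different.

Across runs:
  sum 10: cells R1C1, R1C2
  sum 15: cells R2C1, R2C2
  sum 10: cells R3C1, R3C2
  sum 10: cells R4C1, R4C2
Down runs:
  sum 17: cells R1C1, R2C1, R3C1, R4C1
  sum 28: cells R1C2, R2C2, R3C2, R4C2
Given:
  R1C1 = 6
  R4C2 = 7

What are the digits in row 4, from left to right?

R1C2 = 10 − 6 = 4 completes the 10 across.
R4C1 = 10 − 7 = 3 completes the 10 across.
Given what's placed, R2C1 must be 7 to fit the 15 across and 17 down.
R2C2 = 15 − 7 = 8 completes the 15 across.
R3C1 = 17 − 16 = 1 completes the 17 down.
R3C2 = 10 − 1 = 9 completes the 10 across.

3 7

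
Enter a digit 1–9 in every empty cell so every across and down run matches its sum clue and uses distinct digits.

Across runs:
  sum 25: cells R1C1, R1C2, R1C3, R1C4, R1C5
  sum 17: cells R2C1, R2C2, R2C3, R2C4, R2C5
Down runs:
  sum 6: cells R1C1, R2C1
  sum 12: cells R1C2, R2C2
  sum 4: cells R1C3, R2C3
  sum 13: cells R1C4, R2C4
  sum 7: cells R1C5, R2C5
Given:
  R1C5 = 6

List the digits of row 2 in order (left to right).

2 7 3 4 1

4 in 2 cells must be {1,3}.
R2C5 = 7 − 6 = 1 completes the 7 down.
Given what's placed, R2C3 must be 3 to fit the 17 across and 4 down.
R1C3 = 4 − 3 = 1 completes the 4 down.
No cell is forced outright now. R1C1 can only be 2 or 4 or 5 (the digits allowed by both its 25 across and its 6 down). If R1C1 = 2: that forces R2C1 = 4, R2C2 = 7, after which R2C4 would have to be in {2} for the 17 across but in {4,5,6,7,8,9} for the 13 down — contradiction. If R1C1 = 5: then R2C1 would have to be in {2,4,5,6,7} for the 17 across but in {1} for the 6 down — contradiction. So R1C1 = 4.
R2C1 = 6 − 4 = 2 completes the 6 down.
Nothing is forced directly, so branch on R1C2, whose candidates are 5 or 9. If R1C2 = 9: that forces R1C4 = 5, after which R2C2 would have to be in {4,5,6,7} for the 17 across but in {3} for the 12 down — contradiction. So R1C2 = 5.
R1C4 = 25 − 16 = 9 completes the 25 across.
R2C2 = 12 − 5 = 7 completes the 12 down.
R2C4 = 17 − 13 = 4 completes the 17 across.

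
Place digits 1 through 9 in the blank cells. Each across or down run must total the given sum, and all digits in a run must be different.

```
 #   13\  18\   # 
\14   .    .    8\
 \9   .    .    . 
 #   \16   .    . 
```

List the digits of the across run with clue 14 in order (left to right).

8, 6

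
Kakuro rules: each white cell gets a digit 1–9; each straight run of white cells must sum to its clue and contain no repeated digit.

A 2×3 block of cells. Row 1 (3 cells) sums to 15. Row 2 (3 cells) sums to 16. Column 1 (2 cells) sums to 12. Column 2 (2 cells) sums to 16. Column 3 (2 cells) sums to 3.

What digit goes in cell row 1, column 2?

16 in 2 cells must be {7,9}; 3 in 2 cells must be {1,2}.
Nothing is forced directly, so branch on (1,3), whose candidates are 1 or 2. If (1,3) = 1: that forces (1,2) = 9, (2,2) = 7, after which (2,3) would have to be in {1,3,4,5,6,8} for the 16 across but in {2} for the 3 down — contradiction. So (1,3) = 2.
(2,3) = 3 − 2 = 1 completes the 3 down.
Nothing is forced directly, so branch on (1,2), whose candidates are 7 or 9. If (1,2) = 7: then (1,1) would have to be in {6} for the 15 across but in {3,4,5,7,8,9} for the 12 down — contradiction. So (1,2) = 9.
(1,1) = 15 − 11 = 4 completes the 15 across.
(2,1) = 12 − 4 = 8 completes the 12 down.
(2,2) = 16 − 9 = 7 completes the 16 across.

9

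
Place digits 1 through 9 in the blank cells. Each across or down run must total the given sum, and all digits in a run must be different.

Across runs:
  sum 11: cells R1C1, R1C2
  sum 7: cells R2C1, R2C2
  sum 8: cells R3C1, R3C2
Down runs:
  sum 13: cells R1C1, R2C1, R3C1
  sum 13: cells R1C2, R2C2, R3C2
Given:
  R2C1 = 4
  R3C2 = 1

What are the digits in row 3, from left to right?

R2C2 = 7 − 4 = 3 completes the 7 across.
R3C1 = 8 − 1 = 7 completes the 8 across.
R1C1 = 13 − 11 = 2 completes the 13 down.
R1C2 = 11 − 2 = 9 completes the 11 across.

7, 1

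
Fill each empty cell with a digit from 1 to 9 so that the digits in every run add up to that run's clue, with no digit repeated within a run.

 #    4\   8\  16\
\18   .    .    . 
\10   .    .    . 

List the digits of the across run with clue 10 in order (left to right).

4 in 2 cells must be {1,3}; 16 in 2 cells must be {7,9}.
The 10 across and the 16 down share only 7, so R2C3 = 7.
R1C3 = 16 − 7 = 9 completes the 16 down.
Given what's placed, R2C1 must be 1 to fit the 10 across and 4 down.
R2C2 = 10 − 8 = 2 completes the 10 across.
R1C1 = 4 − 1 = 3 completes the 4 down.
R1C2 = 18 − 12 = 6 completes the 18 across.

1 2 7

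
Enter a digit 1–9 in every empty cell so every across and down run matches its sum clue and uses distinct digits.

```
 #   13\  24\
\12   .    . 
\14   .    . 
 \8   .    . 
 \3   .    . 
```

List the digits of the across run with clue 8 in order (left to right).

3, 5

3 in 2 cells must be {1,2}.
Nothing is forced directly, so branch on R2C1, whose candidates are 5 or 6. If R2C1 = 6: that forces R1C1 = 4, R1C2 = 8, after which R2C2 would have to be in {8} for the 14 across but in {1,2,3,4,5,6,7,9} for the 24 down — contradiction. So R2C1 = 5.
R2C2 = 14 − 5 = 9 completes the 14 across.
Given what's placed, R4C1 must be 1 to fit the 3 across and 13 down.
R4C2 = 3 − 1 = 2 completes the 3 across.
R3C1 = 3: the only remaining digit allowed by both the 8 across and the 13 down.
R3C2 = 8 − 3 = 5 completes the 8 across.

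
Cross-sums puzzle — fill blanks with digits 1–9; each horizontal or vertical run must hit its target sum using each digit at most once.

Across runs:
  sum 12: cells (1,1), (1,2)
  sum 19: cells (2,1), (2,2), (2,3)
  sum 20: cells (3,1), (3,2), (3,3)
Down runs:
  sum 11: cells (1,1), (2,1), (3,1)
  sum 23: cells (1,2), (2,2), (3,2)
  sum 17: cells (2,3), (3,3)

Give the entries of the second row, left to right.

2, 9, 8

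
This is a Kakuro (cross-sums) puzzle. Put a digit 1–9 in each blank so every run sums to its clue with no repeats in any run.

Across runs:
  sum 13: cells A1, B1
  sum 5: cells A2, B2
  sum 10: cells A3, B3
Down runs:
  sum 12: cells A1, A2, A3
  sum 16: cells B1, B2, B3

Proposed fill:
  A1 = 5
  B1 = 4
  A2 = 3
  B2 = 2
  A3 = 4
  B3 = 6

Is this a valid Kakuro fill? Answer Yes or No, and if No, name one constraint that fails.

No — the across run A1–B1 sums to 9, not 13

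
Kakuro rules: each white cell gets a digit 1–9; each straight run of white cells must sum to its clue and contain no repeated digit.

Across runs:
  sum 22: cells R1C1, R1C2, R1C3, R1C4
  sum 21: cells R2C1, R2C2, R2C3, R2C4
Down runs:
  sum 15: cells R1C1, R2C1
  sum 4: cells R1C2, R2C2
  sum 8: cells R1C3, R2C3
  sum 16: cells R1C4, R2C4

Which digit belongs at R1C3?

6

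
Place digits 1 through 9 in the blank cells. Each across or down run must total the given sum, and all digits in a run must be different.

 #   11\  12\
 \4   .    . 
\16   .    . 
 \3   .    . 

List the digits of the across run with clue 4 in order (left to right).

3 1

4 in 2 cells must be {1,3}; 16 in 2 cells must be {7,9}; 3 in 2 cells must be {1,2}.
The 16 across and the 11 down share only 7, so R2C1 = 7.
R2C2 = 16 − 7 = 9 completes the 16 across.
Given what's placed, R3C1 must be 1 to fit the 3 across and 11 down.
R3C2 = 3 − 1 = 2 completes the 3 across.
R1C1 = 11 − 8 = 3 completes the 11 down.
R1C2 = 4 − 3 = 1 completes the 4 across.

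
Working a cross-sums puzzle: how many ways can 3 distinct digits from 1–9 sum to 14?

3 distinct digits from 1–9 sum between 6 and 24.

8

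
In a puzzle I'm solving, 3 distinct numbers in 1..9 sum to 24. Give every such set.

{7,8,9}

3 distinct digits from 1–9 sum between 6 and 24.
Only one set works: {7,8,9}.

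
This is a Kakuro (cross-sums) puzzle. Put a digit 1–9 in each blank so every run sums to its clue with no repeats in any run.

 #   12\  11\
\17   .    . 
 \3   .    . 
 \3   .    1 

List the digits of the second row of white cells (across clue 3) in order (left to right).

1 2

17 in 2 cells must be {8,9}; 3 in 2 cells must be {1,2}.
R1C2 = 8: the only remaining digit allowed by both the 17 across and the 11 down.
R2C2 = 11 − 9 = 2 completes the 11 down.
R3C1 = 3 − 1 = 2 completes the 3 across.
R1C1 = 17 − 8 = 9 completes the 17 across.
R2C1 = 3 − 2 = 1 completes the 3 across.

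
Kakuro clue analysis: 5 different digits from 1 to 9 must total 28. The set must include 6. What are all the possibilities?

5 distinct digits from 1–9 sum between 15 and 35.
Keeping only sets containing 6.

{1,4,6,8,9}; {1,5,6,7,9}; {2,3,6,8,9}; {2,4,6,7,9}; {2,5,6,7,8}; {3,4,6,7,8}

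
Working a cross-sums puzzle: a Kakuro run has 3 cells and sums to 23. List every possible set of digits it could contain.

3 distinct digits from 1–9 sum between 6 and 24.
Only one set works: {6,8,9}.

{6,8,9}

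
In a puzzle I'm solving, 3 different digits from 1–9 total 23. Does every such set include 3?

The only way to make 23 from 3 distinct digits is {6,8,9}, which does not contain 3.

No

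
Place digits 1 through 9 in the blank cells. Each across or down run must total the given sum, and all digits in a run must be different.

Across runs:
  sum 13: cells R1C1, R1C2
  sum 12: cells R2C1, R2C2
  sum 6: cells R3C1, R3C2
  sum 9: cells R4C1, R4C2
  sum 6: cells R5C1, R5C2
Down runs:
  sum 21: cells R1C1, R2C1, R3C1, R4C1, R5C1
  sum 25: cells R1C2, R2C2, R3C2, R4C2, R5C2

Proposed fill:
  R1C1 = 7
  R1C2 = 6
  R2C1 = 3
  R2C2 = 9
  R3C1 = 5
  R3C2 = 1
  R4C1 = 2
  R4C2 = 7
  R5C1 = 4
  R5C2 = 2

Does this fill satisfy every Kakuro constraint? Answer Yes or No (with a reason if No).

Across: 7+6=13; 3+9=12; 5+1=6; 2+7=9; 4+2=6. Down: 7+3+5+2+4=21; 6+9+1+7+2=25. No digit repeats within any run.

Yes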